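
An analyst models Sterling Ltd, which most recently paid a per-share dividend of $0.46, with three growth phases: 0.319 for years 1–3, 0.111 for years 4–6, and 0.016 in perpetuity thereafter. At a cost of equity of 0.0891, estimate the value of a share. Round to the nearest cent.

Three-stage DDM. Project D₁…D_6; terminal Gordon value at t=6 with g = 0.016; discount at r = 0.0891.
D_1 = 0.6067
D_2 = 0.8003
D_3 = 1.0556
D_4 = 1.1728
D_5 = 1.3029
D_6 = 1.4476
TV_6 = 1.4707/(0.0891−0.016) = 20.1192
P₀ = Σ Dₜ/(1+r)ᵗ + TV_6/(1+r)^6 = 16.6562

$16.66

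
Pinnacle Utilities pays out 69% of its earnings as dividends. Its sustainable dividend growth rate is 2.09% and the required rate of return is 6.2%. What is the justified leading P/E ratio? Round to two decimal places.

Justified leading P/E = b/(r−g) = 0.69/(0.062−0.0209) = 16.7883

16.79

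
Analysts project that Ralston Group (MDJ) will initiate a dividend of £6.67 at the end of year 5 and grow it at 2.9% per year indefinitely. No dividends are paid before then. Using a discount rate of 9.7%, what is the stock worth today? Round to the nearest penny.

£67.73

Deferred-dividend DDM. At t=4 the remaining stream is a growing perpetuity with first payment D_5 = 6.67.
V_4 = D_5/(r−g) = 6.67/(0.097−0.029) = 98.0882
P₀ = V_4/(1+r)^4 = 98.0882/(1+0.097)^4 = 67.7315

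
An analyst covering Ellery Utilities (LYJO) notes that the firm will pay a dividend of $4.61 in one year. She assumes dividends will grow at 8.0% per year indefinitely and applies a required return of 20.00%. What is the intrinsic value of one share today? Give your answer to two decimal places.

Gordon growth model: P₀ = D₁/(r − g), with D₁ = 4.61 given directly.
P₀ = 4.6100 / (0.2 − 0.08) = 4.6100 / 0.12 = 38.4167

$38.42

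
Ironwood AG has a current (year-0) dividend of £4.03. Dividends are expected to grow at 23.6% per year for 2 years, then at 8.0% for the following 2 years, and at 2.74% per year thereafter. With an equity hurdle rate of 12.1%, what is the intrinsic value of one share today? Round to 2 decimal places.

£68.53

Three-stage DDM. Project D₁…D_4; terminal Gordon value at t=4 with g = 0.0274; discount at r = 0.121.
D_1 = 4.9811
D_2 = 6.1566
D_3 = 6.6491
D_4 = 7.1811
TV_4 = 7.3778/(0.121−0.0274) = 78.8230
P₀ = Σ Dₜ/(1+r)ᵗ + TV_4/(1+r)^4 = 68.5252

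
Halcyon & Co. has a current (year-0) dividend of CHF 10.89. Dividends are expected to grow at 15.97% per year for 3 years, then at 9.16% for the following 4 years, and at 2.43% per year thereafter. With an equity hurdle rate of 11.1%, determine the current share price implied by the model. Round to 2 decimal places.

Three-stage DDM. Project D₁…D_7; terminal Gordon value at t=7 with g = 0.0243; discount at r = 0.111.
D_1 = 12.6291
D_2 = 14.6460
D_3 = 16.9850
D_4 = 18.5408
D_5 = 20.2391
D_6 = 22.0930
D_7 = 24.1168
TV_7 = 24.7028/(0.111−0.0243) = 284.9227
P₀ = Σ Dₜ/(1+r)ᵗ + TV_7/(1+r)^7 = 219.4095

CHF 219.41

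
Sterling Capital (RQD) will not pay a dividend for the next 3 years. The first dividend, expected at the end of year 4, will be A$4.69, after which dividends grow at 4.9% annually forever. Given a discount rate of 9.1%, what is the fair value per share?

Deferred-dividend DDM. At t=3 the remaining stream is a growing perpetuity with first payment D_4 = 4.69.
V_3 = D_4/(r−g) = 4.69/(0.091−0.049) = 111.6667
P₀ = V_3/(1+r)^3 = 111.6667/(1+0.091)^3 = 85.9903

A$85.99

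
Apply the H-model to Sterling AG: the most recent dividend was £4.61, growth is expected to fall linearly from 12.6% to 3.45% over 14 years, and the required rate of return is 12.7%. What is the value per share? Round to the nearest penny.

£83.48

H-model: P₀ = D₀[(1+g_L) + H(g_S−g_L)]/(r−g_L), with H = 14/2 = 7.
P₀ = 4.61 × [(1+0.0345) + 7×(0.126−0.0345)] / (0.127−0.0345)
   = 4.61 × 1.6750 / 0.0925 = 83.4784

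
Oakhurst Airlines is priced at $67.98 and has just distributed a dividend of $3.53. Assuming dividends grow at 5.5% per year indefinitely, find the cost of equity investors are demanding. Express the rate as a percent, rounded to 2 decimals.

Rearranging the constant-growth DDM: r = D₁/P₀ + g.
D₁ = 3.53 × (1 + 0.055) = 3.7241.
r = 3.7241 / 67.98 + 0.055 = 0.05478 + 0.055 = 0.10978

10.98%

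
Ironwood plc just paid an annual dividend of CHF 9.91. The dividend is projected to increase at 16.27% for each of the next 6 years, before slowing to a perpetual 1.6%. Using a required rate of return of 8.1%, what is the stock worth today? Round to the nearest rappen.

CHF 317.16

Two-stage DDM. Project D₁…D_6 at 0.1627, terminal growth 0.016, discount at r = 0.081.
D_1 = 11.5224
D_2 = 13.3970
D_3 = 15.5767
D_4 = 18.1111
D_5 = 21.0578
D_6 = 24.4838
Terminal value at t=6: TV = D_7/(r−g) = 24.8756/(0.081−0.016) = 382.7014
P₀ = 11.5224/(1+0.081)^1 + 13.3970/(1+0.081)^2 + 15.5767/(1+0.081)^3 + 18.1111/(1+0.081)^4 + 21.0578/(1+0.081)^5 + 24.4838/(1+0.081)^6 + 382.7014/(1+0.081)^6 = 317.1578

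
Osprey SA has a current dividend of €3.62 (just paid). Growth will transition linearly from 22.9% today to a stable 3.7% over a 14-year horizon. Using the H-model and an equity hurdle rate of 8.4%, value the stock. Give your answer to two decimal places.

H-model: P₀ = D₀[(1+g_L) + H(g_S−g_L)]/(r−g_L), with H = 14/2 = 7.
P₀ = 3.62 × [(1+0.037) + 7×(0.229−0.037)] / (0.084−0.037)
   = 3.62 × 2.3810 / 0.047 = 183.3877

€183.39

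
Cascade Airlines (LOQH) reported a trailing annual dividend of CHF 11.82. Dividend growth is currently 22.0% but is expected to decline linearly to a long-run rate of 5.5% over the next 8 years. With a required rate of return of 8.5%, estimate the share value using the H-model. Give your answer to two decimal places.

H-model: P₀ = D₀[(1+g_L) + H(g_S−g_L)]/(r−g_L), with H = 8/2 = 4.
P₀ = 11.82 × [(1+0.055) + 4×(0.22−0.055)] / (0.085−0.055)
   = 11.82 × 1.7150 / 0.03 = 675.7100

CHF 675.71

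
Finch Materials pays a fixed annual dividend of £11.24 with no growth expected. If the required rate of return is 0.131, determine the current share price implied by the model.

£85.80

Zero-growth DDM (perpetuity): P₀ = D/r = 11.24 / 0.131 = 85.8015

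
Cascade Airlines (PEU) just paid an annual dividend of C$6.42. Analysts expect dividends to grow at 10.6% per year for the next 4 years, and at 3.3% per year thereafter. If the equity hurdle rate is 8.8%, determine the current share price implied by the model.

C$155.52

Two-stage DDM. Project D₁…D_4 at 0.106, terminal growth 0.033, discount at r = 0.088.
D_1 = 7.1005
D_2 = 7.8532
D_3 = 8.6856
D_4 = 9.6063
Terminal value at t=4: TV = D_5/(r−g) = 9.9233/(0.088−0.033) = 180.4235
P₀ = 7.1005/(1+0.088)^1 + 7.8532/(1+0.088)^2 + 8.6856/(1+0.088)^3 + 9.6063/(1+0.088)^4 + 180.4235/(1+0.088)^4 = 155.5188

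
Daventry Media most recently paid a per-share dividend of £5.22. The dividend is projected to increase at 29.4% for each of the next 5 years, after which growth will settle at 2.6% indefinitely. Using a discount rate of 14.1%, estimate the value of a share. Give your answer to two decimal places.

Two-stage DDM. Project D₁…D_5 at 0.294, terminal growth 0.026, discount at r = 0.141.
D_1 = 6.7547
D_2 = 8.7406
D_3 = 11.3103
D_4 = 14.6355
D_5 = 18.9383
Terminal value at t=5: TV = D_6/(r−g) = 19.4307/(0.141−0.026) = 168.9629
P₀ = 6.7547/(1+0.141)^1 + 8.7406/(1+0.141)^2 + 11.3103/(1+0.141)^3 + 14.6355/(1+0.141)^4 + 18.9383/(1+0.141)^5 + 168.9629/(1+0.141)^5 = 126.0460

£126.05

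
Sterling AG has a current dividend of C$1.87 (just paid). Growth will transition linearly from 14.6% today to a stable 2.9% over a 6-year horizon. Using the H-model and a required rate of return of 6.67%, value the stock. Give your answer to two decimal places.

C$68.45

H-model: P₀ = D₀[(1+g_L) + H(g_S−g_L)]/(r−g_L), with H = 6/2 = 3.
P₀ = 1.87 × [(1+0.029) + 3×(0.146−0.029)] / (0.0667−0.029)
   = 1.87 × 1.3800 / 0.0377 = 68.4509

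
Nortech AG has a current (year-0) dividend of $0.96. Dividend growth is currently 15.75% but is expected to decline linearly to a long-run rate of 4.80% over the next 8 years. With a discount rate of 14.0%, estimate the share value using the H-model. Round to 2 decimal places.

H-model: P₀ = D₀[(1+g_L) + H(g_S−g_L)]/(r−g_L), with H = 8/2 = 4.
P₀ = 0.96 × [(1+0.048) + 4×(0.1575−0.048)] / (0.14−0.048)
   = 0.96 × 1.4860 / 0.092 = 15.5061

$15.51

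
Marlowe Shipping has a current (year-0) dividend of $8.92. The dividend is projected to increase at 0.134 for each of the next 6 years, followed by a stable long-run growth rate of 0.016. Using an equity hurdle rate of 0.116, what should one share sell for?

$156.38

Two-stage DDM. Project D₁…D_6 at 0.134, terminal growth 0.016, discount at r = 0.116.
D_1 = 10.1153
D_2 = 11.4707
D_3 = 13.0078
D_4 = 14.7509
D_5 = 16.7275
D_6 = 18.9689
Terminal value at t=6: TV = D_7/(r−g) = 19.2724/(0.116−0.016) = 192.7245
P₀ = 10.1153/(1+0.116)^1 + 11.4707/(1+0.116)^2 + 13.0078/(1+0.116)^3 + 14.7509/(1+0.116)^4 + 16.7275/(1+0.116)^5 + 18.9689/(1+0.116)^6 + 192.7245/(1+0.116)^6 = 156.3827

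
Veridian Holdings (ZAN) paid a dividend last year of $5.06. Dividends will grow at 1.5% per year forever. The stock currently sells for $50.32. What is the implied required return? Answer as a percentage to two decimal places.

Rearranging the constant-growth DDM: r = D₁/P₀ + g.
D₁ = 5.06 × (1 + 0.015) = 5.1359.
r = 5.1359 / 50.32 + 0.015 = 0.10206 + 0.015 = 0.11706

11.71%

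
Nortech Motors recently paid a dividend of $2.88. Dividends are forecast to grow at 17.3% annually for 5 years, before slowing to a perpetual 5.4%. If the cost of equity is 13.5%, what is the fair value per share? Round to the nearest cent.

Two-stage DDM. Project D₁…D_5 at 0.173, terminal growth 0.054, discount at r = 0.135.
D_1 = 3.3782
D_2 = 3.9627
D_3 = 4.6482
D_4 = 5.4524
D_5 = 6.3956
Terminal value at t=5: TV = D_6/(r−g) = 6.7410/(0.135−0.054) = 83.2220
P₀ = 3.3782/(1+0.135)^1 + 3.9627/(1+0.135)^2 + 4.6482/(1+0.135)^3 + 5.4524/(1+0.135)^4 + 6.3956/(1+0.135)^5 + 83.2220/(1+0.135)^5 = 60.0959

$60.10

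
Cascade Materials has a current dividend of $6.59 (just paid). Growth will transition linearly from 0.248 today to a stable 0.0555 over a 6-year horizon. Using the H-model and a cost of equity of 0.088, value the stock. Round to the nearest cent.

H-model: P₀ = D₀[(1+g_L) + H(g_S−g_L)]/(r−g_L), with H = 6/2 = 3.
P₀ = 6.59 × [(1+0.0555) + 3×(0.248−0.0555)] / (0.088−0.0555)
   = 6.59 × 1.6330 / 0.0325 = 331.1222

$331.12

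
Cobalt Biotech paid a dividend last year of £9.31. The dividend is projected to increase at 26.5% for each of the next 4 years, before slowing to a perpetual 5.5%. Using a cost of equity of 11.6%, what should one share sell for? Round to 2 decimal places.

Two-stage DDM. Project D₁…D_4 at 0.265, terminal growth 0.055, discount at r = 0.116.
D_1 = 11.7772
D_2 = 14.8981
D_3 = 18.8461
D_4 = 23.8403
Terminal value at t=4: TV = D_5/(r−g) = 25.1515/(0.116−0.055) = 412.3200
P₀ = 11.7772/(1+0.116)^1 + 14.8981/(1+0.116)^2 + 18.8461/(1+0.116)^3 + 23.8403/(1+0.116)^4 + 412.3200/(1+0.116)^4 = 317.2572

£317.26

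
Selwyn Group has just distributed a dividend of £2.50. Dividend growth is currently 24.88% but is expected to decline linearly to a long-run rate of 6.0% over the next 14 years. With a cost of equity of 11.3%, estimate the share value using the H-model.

£112.34

H-model: P₀ = D₀[(1+g_L) + H(g_S−g_L)]/(r−g_L), with H = 14/2 = 7.
P₀ = 2.50 × [(1+0.06) + 7×(0.2488−0.06)] / (0.113−0.06)
   = 2.50 × 2.3816 / 0.053 = 112.3396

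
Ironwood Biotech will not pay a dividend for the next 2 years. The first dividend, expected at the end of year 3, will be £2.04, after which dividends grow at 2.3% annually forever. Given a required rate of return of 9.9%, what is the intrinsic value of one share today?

Deferred-dividend DDM. At t=2 the remaining stream is a growing perpetuity with first payment D_3 = 2.04.
V_2 = D_3/(r−g) = 2.04/(0.099−0.023) = 26.8421
P₀ = V_2/(1+r)^2 = 26.8421/(1+0.099)^2 = 22.2239

£22.22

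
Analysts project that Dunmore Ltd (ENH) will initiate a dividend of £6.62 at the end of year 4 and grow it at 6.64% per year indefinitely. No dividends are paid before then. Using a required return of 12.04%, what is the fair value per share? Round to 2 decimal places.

£87.17

Deferred-dividend DDM. At t=3 the remaining stream is a growing perpetuity with first payment D_4 = 6.62.
V_3 = D_4/(r−g) = 6.62/(0.1204−0.0664) = 122.5926
P₀ = V_3/(1+r)^3 = 122.5926/(1+0.1204)^3 = 87.1656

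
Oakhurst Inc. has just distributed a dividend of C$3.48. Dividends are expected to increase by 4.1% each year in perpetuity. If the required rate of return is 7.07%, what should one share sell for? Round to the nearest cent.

Gordon growth model: P₀ = D₁/(r − g). D₁ = 3.48 × (1 + 0.041) = 3.6227.
P₀ = 3.6227 / (0.0707 − 0.041) = 3.6227 / 0.0297 = 121.9758

C$121.98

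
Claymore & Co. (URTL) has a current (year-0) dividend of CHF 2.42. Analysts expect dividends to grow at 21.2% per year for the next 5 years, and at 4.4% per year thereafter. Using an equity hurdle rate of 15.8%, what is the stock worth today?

Two-stage DDM. Project D₁…D_5 at 0.212, terminal growth 0.044, discount at r = 0.158.
D_1 = 2.9330
D_2 = 3.5548
D_3 = 4.3085
D_4 = 5.2219
D_5 = 6.3289
Terminal value at t=5: TV = D_6/(r−g) = 6.6074/(0.158−0.044) = 57.9594
P₀ = 2.9330/(1+0.158)^1 + 3.5548/(1+0.158)^2 + 4.3085/(1+0.158)^3 + 5.2219/(1+0.158)^4 + 6.3289/(1+0.158)^5 + 57.9594/(1+0.158)^5 = 41.7361

CHF 41.74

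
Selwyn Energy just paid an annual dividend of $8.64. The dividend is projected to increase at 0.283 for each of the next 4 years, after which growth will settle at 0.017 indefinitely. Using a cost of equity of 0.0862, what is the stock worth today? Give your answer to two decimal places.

$300.49

Two-stage DDM. Project D₁…D_4 at 0.283, terminal growth 0.017, discount at r = 0.0862.
D_1 = 11.0851
D_2 = 14.2222
D_3 = 18.2471
D_4 = 23.4110
Terminal value at t=4: TV = D_5/(r−g) = 23.8090/(0.0862−0.017) = 344.0608
P₀ = 11.0851/(1+0.0862)^1 + 14.2222/(1+0.0862)^2 + 18.2471/(1+0.0862)^3 + 23.4110/(1+0.0862)^4 + 344.0608/(1+0.0862)^4 = 300.4868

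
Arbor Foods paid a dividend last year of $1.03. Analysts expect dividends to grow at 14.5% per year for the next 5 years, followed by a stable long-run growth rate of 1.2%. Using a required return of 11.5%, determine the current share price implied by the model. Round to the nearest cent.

$17.14

Two-stage DDM. Project D₁…D_5 at 0.145, terminal growth 0.012, discount at r = 0.115.
D_1 = 1.1794
D_2 = 1.3504
D_3 = 1.5462
D_4 = 1.7704
D_5 = 2.0271
Terminal value at t=5: TV = D_6/(r−g) = 2.0514/(0.115−0.012) = 19.9163
P₀ = 1.1794/(1+0.115)^1 + 1.3504/(1+0.115)^2 + 1.5462/(1+0.115)^3 + 1.7704/(1+0.115)^4 + 2.0271/(1+0.115)^5 + 19.9163/(1+0.115)^5 = 17.1376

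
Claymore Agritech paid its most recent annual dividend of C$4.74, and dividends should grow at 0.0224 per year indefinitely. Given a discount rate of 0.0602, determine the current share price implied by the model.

Gordon growth model: P₀ = D₁/(r − g). D₁ = 4.74 × (1 + 0.0224) = 4.8462.
P₀ = 4.8462 / (0.0602 − 0.0224) = 4.8462 / 0.0378 = 128.2057

C$128.21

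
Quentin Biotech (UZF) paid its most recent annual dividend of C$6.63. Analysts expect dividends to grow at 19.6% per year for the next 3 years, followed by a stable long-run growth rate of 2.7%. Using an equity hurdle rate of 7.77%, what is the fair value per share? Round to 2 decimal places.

Two-stage DDM. Project D₁…D_3 at 0.196, terminal growth 0.027, discount at r = 0.0777.
D_1 = 7.9295
D_2 = 9.4837
D_3 = 11.3425
Terminal value at t=3: TV = D_4/(r−g) = 11.6487/(0.0777−0.027) = 229.7574
P₀ = 7.9295/(1+0.0777)^1 + 9.4837/(1+0.0777)^2 + 11.3425/(1+0.0777)^3 + 229.7574/(1+0.0777)^3 = 208.1441

C$208.14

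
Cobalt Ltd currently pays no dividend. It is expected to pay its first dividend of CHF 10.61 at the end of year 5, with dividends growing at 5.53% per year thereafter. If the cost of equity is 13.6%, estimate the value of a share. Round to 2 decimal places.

CHF 78.95

Deferred-dividend DDM. At t=4 the remaining stream is a growing perpetuity with first payment D_5 = 10.61.
V_4 = D_5/(r−g) = 10.61/(0.136−0.0553) = 131.4746
P₀ = V_4/(1+r)^4 = 131.4746/(1+0.136)^4 = 78.9457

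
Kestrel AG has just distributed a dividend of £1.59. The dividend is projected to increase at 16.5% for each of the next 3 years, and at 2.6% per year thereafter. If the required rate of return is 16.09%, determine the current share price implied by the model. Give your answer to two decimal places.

Two-stage DDM. Project D₁…D_3 at 0.165, terminal growth 0.026, discount at r = 0.1609.
D_1 = 1.8524
D_2 = 2.1580
D_3 = 2.5141
Terminal value at t=3: TV = D_4/(r−g) = 2.5794/(0.1609−0.026) = 19.1210
P₀ = 1.8524/(1+0.1609)^1 + 2.1580/(1+0.1609)^2 + 2.5141/(1+0.1609)^3 + 19.1210/(1+0.1609)^3 = 17.0253

£17.03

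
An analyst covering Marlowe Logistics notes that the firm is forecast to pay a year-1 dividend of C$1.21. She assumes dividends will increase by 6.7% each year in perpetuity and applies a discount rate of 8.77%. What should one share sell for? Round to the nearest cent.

C$58.45

Gordon growth model: P₀ = D₁/(r − g), with D₁ = 1.21 given directly.
P₀ = 1.2100 / (0.0877 − 0.067) = 1.2100 / 0.0207 = 58.4541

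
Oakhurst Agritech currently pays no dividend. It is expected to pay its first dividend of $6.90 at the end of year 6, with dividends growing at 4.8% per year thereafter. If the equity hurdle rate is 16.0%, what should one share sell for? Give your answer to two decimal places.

Deferred-dividend DDM. At t=5 the remaining stream is a growing perpetuity with first payment D_6 = 6.90.
V_5 = D_6/(r−g) = 6.90/(0.16−0.048) = 61.6071
P₀ = V_5/(1+r)^5 = 61.6071/(1+0.16)^5 = 29.3320

$29.33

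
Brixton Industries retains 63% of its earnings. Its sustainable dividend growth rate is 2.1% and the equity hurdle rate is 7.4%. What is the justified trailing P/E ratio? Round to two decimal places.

Payout ratio b = 1 − 0.63 = 0.37.
Justified trailing P/E = b(1+g)/(r−g) = 0.37×(1+0.021)/(0.074−0.021) = 7.1277

7.13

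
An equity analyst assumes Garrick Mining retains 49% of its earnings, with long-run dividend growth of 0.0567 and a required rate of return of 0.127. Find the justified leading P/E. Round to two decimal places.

Payout ratio b = 1 − 0.49 = 0.51.
Justified leading P/E = b/(r−g) = 0.51/(0.127−0.0567) = 7.2546

7.25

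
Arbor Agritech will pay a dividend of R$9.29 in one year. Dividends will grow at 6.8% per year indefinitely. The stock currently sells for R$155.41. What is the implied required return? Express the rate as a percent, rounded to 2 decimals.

12.78%

Rearranging the constant-growth DDM: r = D₁/P₀ + g.
r = 9.2900 / 155.41 + 0.068 = 0.05978 + 0.068 = 0.12778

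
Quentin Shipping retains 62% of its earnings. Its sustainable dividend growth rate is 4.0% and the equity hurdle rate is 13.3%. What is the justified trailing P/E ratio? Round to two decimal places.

4.25

Payout ratio b = 1 − 0.62 = 0.38.
Justified trailing P/E = b(1+g)/(r−g) = 0.38×(1+0.04)/(0.133−0.04) = 4.2495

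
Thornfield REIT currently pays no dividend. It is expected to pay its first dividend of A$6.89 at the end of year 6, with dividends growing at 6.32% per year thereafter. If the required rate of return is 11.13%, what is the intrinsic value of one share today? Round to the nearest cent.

Deferred-dividend DDM. At t=5 the remaining stream is a growing perpetuity with first payment D_6 = 6.89.
V_5 = D_6/(r−g) = 6.89/(0.1113−0.0632) = 143.2432
P₀ = V_5/(1+r)^5 = 143.2432/(1+0.1113)^5 = 84.5118

A$84.51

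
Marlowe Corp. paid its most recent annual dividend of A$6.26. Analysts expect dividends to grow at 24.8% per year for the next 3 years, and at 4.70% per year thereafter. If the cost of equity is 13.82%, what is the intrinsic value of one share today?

A$117.38

Two-stage DDM. Project D₁…D_3 at 0.248, terminal growth 0.047, discount at r = 0.1382.
D_1 = 7.8125
D_2 = 9.7500
D_3 = 12.1680
Terminal value at t=3: TV = D_4/(r−g) = 12.7399/(0.1382−0.047) = 139.6915
P₀ = 7.8125/(1+0.1382)^1 + 9.7500/(1+0.1382)^2 + 12.1680/(1+0.1382)^3 + 139.6915/(1+0.1382)^3 = 117.3778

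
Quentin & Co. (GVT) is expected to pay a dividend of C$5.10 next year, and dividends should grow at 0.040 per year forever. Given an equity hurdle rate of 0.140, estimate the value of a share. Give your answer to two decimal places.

C$51.00

Gordon growth model: P₀ = D₁/(r − g), with D₁ = 5.10 given directly.
P₀ = 5.1000 / (0.14 − 0.04) = 5.1000 / 0.1 = 51.0000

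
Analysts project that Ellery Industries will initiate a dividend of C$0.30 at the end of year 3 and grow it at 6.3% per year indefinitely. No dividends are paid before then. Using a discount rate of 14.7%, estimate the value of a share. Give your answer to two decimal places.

C$2.71

Deferred-dividend DDM. At t=2 the remaining stream is a growing perpetuity with first payment D_3 = 0.30.
V_2 = D_3/(r−g) = 0.30/(0.147−0.063) = 3.5714
P₀ = V_2/(1+r)^2 = 3.5714/(1+0.147)^2 = 2.7147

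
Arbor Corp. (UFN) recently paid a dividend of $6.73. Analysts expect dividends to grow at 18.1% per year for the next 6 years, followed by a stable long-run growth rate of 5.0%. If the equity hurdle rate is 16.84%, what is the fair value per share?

Two-stage DDM. Project D₁…D_6 at 0.181, terminal growth 0.05, discount at r = 0.1684.
D_1 = 7.9481
D_2 = 9.3867
D_3 = 11.0857
D_4 = 13.0923
D_5 = 15.4620
D_6 = 18.2606
Terminal value at t=6: TV = D_7/(r−g) = 19.1736/(0.1684−0.05) = 161.9392
P₀ = 7.9481/(1+0.1684)^1 + 9.3867/(1+0.1684)^2 + 11.0857/(1+0.1684)^3 + 13.0923/(1+0.1684)^4 + 15.4620/(1+0.1684)^5 + 18.2606/(1+0.1684)^6 + 161.9392/(1+0.1684)^6 = 105.5824

$105.58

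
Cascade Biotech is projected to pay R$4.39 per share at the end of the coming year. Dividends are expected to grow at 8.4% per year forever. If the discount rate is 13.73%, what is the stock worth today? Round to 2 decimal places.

Gordon growth model: P₀ = D₁/(r − g), with D₁ = 4.39 given directly.
P₀ = 4.3900 / (0.1373 − 0.084) = 4.3900 / 0.0533 = 82.3640

R$82.36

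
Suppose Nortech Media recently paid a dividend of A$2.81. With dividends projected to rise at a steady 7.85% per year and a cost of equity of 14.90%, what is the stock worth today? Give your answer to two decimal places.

Gordon growth model: P₀ = D₁/(r − g). D₁ = 2.81 × (1 + 0.0785) = 3.0306.
P₀ = 3.0306 / (0.149 − 0.0785) = 3.0306 / 0.0705 = 42.9870

A$42.99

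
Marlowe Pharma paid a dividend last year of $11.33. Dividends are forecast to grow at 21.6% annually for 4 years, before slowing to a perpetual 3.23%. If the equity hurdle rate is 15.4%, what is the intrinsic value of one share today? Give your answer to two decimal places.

$170.23

Two-stage DDM. Project D₁…D_4 at 0.216, terminal growth 0.0323, discount at r = 0.154.
D_1 = 13.7773
D_2 = 16.7532
D_3 = 20.3719
D_4 = 24.7722
Terminal value at t=4: TV = D_5/(r−g) = 25.5723/(0.154−0.0323) = 210.1259
P₀ = 13.7773/(1+0.154)^1 + 16.7532/(1+0.154)^2 + 20.3719/(1+0.154)^3 + 24.7722/(1+0.154)^4 + 210.1259/(1+0.154)^4 = 170.2262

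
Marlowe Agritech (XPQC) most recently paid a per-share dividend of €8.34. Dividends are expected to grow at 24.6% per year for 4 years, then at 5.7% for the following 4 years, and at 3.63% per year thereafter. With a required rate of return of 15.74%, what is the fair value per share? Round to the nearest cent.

Three-stage DDM. Project D₁…D_8; terminal Gordon value at t=8 with g = 0.0363; discount at r = 0.1574.
D_1 = 10.3916
D_2 = 12.9480
D_3 = 16.1332
D_4 = 20.1020
D_5 = 21.2478
D_6 = 22.4589
D_7 = 23.7390
D_8 = 25.0922
TV_8 = 26.0030/(0.1574−0.0363) = 214.7235
P₀ = Σ Dₜ/(1+r)ᵗ + TV_8/(1+r)^8 = 142.8330

€142.83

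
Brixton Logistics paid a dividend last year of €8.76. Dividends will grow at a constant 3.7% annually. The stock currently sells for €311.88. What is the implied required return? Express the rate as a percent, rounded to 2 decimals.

Rearranging the constant-growth DDM: r = D₁/P₀ + g.
D₁ = 8.76 × (1 + 0.037) = 9.0841.
r = 9.0841 / 311.88 + 0.037 = 0.02913 + 0.037 = 0.06613

6.61%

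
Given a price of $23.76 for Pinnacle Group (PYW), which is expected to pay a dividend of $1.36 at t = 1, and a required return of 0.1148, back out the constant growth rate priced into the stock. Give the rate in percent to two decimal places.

From P₀ = D₁/(r − g), the implied growth is g = r − D₁/P₀.
g = 0.1148 − 1.36/23.76 = 0.1148 − 0.05724 = 0.05756

5.76%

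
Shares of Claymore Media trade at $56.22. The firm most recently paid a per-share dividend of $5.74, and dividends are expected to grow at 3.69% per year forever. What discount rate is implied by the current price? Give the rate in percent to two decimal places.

Rearranging the constant-growth DDM: r = D₁/P₀ + g.
D₁ = 5.74 × (1 + 0.0369) = 5.9518.
r = 5.9518 / 56.22 + 0.0369 = 0.10587 + 0.0369 = 0.14277

14.28%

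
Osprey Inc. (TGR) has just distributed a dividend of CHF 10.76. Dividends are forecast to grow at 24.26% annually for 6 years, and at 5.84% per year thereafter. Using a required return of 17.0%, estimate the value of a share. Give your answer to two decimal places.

CHF 226.57

Two-stage DDM. Project D₁…D_6 at 0.2426, terminal growth 0.0584, discount at r = 0.17.
D_1 = 13.3704
D_2 = 16.6140
D_3 = 20.6446
D_4 = 25.6530
D_5 = 31.8764
D_6 = 39.6096
Terminal value at t=6: TV = D_7/(r−g) = 41.9228/(0.17−0.0584) = 375.6523
P₀ = 13.3704/(1+0.17)^1 + 16.6140/(1+0.17)^2 + 20.6446/(1+0.17)^3 + 25.6530/(1+0.17)^4 + 31.8764/(1+0.17)^5 + 39.6096/(1+0.17)^6 + 375.6523/(1+0.17)^6 = 226.5683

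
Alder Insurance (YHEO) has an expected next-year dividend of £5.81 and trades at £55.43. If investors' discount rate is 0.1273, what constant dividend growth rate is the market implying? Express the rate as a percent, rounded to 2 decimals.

2.25%

From P₀ = D₁/(r − g), the implied growth is g = r − D₁/P₀.
g = 0.1273 − 5.81/55.43 = 0.1273 − 0.10482 = 0.02248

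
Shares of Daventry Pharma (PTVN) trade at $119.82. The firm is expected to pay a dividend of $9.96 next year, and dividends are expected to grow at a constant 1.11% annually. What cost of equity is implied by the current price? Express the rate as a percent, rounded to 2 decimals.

Rearranging the constant-growth DDM: r = D₁/P₀ + g.
r = 9.9600 / 119.82 + 0.0111 = 0.08312 + 0.0111 = 0.09422

9.42%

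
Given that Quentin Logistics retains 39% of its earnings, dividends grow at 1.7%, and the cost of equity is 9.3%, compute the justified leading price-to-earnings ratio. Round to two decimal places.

Payout ratio b = 1 − 0.39 = 0.61.
Justified leading P/E = b/(r−g) = 0.61/(0.093−0.017) = 8.0263

8.03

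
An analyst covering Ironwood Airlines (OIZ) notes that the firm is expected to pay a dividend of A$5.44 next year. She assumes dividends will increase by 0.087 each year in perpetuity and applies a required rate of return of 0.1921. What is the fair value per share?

A$51.76

Gordon growth model: P₀ = D₁/(r − g), with D₁ = 5.44 given directly.
P₀ = 5.4400 / (0.1921 − 0.087) = 5.4400 / 0.1051 = 51.7602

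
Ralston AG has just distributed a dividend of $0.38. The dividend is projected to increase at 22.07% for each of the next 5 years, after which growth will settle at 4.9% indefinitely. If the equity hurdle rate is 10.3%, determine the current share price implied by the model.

Two-stage DDM. Project D₁…D_5 at 0.2207, terminal growth 0.049, discount at r = 0.103.
D_1 = 0.4639
D_2 = 0.5662
D_3 = 0.6912
D_4 = 0.8438
D_5 = 1.0300
Terminal value at t=5: TV = D_6/(r−g) = 1.0804/(0.103−0.049) = 20.0083
P₀ = 0.4639/(1+0.103)^1 + 0.5662/(1+0.103)^2 + 0.6912/(1+0.103)^3 + 0.8438/(1+0.103)^4 + 1.0300/(1+0.103)^5 + 20.0083/(1+0.103)^5 = 14.8575

$14.86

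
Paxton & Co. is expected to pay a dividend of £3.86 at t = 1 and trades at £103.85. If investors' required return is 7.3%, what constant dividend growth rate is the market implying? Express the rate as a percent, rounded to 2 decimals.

From P₀ = D₁/(r − g), the implied growth is g = r − D₁/P₀.
g = 0.073 − 3.86/103.85 = 0.073 − 0.03717 = 0.03583

3.58%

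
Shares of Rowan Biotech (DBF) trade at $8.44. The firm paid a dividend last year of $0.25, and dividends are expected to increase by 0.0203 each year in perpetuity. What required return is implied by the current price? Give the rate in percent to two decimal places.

5.05%

Rearranging the constant-growth DDM: r = D₁/P₀ + g.
D₁ = 0.25 × (1 + 0.0203) = 0.2551.
r = 0.2551 / 8.44 + 0.0203 = 0.03022 + 0.0203 = 0.05052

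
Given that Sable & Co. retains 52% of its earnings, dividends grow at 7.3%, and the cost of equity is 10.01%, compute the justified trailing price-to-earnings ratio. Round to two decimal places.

Payout ratio b = 1 − 0.52 = 0.48.
Justified trailing P/E = b(1+g)/(r−g) = 0.48×(1+0.073)/(0.1001−0.073) = 19.0052

19.01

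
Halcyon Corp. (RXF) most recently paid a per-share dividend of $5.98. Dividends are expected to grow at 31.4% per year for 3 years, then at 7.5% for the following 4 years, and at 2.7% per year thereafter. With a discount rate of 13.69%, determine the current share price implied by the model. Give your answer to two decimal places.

Three-stage DDM. Project D₁…D_7; terminal Gordon value at t=7 with g = 0.027; discount at r = 0.1369.
D_1 = 7.8577
D_2 = 10.3250
D_3 = 13.5671
D_4 = 14.5846
D_5 = 15.6785
D_6 = 16.8544
D_7 = 18.1185
TV_7 = 18.6077/(0.1369−0.027) = 169.3144
P₀ = Σ Dₜ/(1+r)ᵗ + TV_7/(1+r)^7 = 125.2684

$125.27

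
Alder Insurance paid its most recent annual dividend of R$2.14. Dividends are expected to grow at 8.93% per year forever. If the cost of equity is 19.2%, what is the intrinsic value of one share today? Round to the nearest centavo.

Gordon growth model: P₀ = D₁/(r − g). D₁ = 2.14 × (1 + 0.0893) = 2.3311.
P₀ = 2.3311 / (0.192 − 0.0893) = 2.3311 / 0.1027 = 22.6982

R$22.70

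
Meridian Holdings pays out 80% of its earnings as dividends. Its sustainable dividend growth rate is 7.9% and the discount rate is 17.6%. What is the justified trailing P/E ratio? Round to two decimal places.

Justified trailing P/E = b(1+g)/(r−g) = 0.80×(1+0.079)/(0.176−0.079) = 8.8990

8.90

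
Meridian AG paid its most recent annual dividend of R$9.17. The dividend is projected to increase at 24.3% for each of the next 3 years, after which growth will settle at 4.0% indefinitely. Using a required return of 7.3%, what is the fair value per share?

R$486.45

Two-stage DDM. Project D₁…D_3 at 0.243, terminal growth 0.04, discount at r = 0.073.
D_1 = 11.3983
D_2 = 14.1681
D_3 = 17.6109
Terminal value at t=3: TV = D_4/(r−g) = 18.3154/(0.073−0.04) = 555.0117
P₀ = 11.3983/(1+0.073)^1 + 14.1681/(1+0.073)^2 + 17.6109/(1+0.073)^3 + 555.0117/(1+0.073)^3 = 486.4496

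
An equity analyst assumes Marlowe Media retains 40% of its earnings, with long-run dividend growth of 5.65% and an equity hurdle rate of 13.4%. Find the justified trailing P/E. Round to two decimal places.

8.18

Payout ratio b = 1 − 0.40 = 0.60.
Justified trailing P/E = b(1+g)/(r−g) = 0.60×(1+0.0565)/(0.134−0.0565) = 8.1794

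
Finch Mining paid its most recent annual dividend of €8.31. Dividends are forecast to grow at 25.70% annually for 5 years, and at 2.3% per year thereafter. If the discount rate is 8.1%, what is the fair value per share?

Two-stage DDM. Project D₁…D_5 at 0.257, terminal growth 0.023, discount at r = 0.081.
D_1 = 10.4457
D_2 = 13.1302
D_3 = 16.5047
D_4 = 20.7464
D_5 = 26.0782
Terminal value at t=5: TV = D_6/(r−g) = 26.6780/(0.081−0.023) = 459.9653
P₀ = 10.4457/(1+0.081)^1 + 13.1302/(1+0.081)^2 + 16.5047/(1+0.081)^3 + 20.7464/(1+0.081)^4 + 26.0782/(1+0.081)^5 + 459.9653/(1+0.081)^5 = 378.4235

€378.42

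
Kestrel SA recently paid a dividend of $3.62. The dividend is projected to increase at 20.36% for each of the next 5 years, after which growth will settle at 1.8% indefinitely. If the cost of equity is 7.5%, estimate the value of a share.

$139.48

Two-stage DDM. Project D₁…D_5 at 0.2036, terminal growth 0.018, discount at r = 0.075.
D_1 = 4.3570
D_2 = 5.2441
D_3 = 6.3118
D_4 = 7.5969
D_5 = 9.1436
Terminal value at t=5: TV = D_6/(r−g) = 9.3082/(0.075−0.018) = 163.3023
P₀ = 4.3570/(1+0.075)^1 + 5.2441/(1+0.075)^2 + 6.3118/(1+0.075)^3 + 7.5969/(1+0.075)^4 + 9.1436/(1+0.075)^5 + 163.3023/(1+0.075)^5 = 139.4790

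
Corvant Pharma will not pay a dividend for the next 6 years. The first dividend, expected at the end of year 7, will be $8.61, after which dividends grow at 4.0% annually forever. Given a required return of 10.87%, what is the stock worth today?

$67.48

Deferred-dividend DDM. At t=6 the remaining stream is a growing perpetuity with first payment D_7 = 8.61.
V_6 = D_7/(r−g) = 8.61/(0.1087−0.04) = 125.3275
P₀ = V_6/(1+r)^6 = 125.3275/(1+0.1087)^6 = 67.4780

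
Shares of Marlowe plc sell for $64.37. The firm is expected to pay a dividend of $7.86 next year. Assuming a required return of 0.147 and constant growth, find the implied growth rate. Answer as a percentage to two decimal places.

From P₀ = D₁/(r − g), the implied growth is g = r − D₁/P₀.
g = 0.147 − 7.86/64.37 = 0.147 − 0.12211 = 0.02489

2.49%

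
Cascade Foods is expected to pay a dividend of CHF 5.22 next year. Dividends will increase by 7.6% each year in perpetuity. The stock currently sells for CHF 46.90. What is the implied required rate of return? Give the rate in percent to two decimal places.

18.73%

Rearranging the constant-growth DDM: r = D₁/P₀ + g.
r = 5.2200 / 46.90 + 0.076 = 0.11130 + 0.076 = 0.18730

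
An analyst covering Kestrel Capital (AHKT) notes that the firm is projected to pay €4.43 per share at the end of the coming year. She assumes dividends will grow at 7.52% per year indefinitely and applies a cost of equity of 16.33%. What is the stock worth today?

Gordon growth model: P₀ = D₁/(r − g), with D₁ = 4.43 given directly.
P₀ = 4.4300 / (0.1633 − 0.0752) = 4.4300 / 0.0881 = 50.2838

€50.28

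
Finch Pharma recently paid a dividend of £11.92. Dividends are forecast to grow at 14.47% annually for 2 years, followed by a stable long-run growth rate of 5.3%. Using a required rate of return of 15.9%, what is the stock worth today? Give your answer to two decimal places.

Two-stage DDM. Project D₁…D_2 at 0.1447, terminal growth 0.053, discount at r = 0.159.
D_1 = 13.6448
D_2 = 15.6192
Terminal value at t=2: TV = D_3/(r−g) = 16.4470/(0.159−0.053) = 155.1608
P₀ = 13.6448/(1+0.159)^1 + 15.6192/(1+0.159)^2 + 155.1608/(1+0.159)^2 = 138.9094

£138.91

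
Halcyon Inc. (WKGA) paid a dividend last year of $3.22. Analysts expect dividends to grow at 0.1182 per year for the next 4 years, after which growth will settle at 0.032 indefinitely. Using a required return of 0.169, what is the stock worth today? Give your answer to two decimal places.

Two-stage DDM. Project D₁…D_4 at 0.1182, terminal growth 0.032, discount at r = 0.169.
D_1 = 3.6006
D_2 = 4.0262
D_3 = 4.5021
D_4 = 5.0342
Terminal value at t=4: TV = D_5/(r−g) = 5.1953/(0.169−0.032) = 37.9222
P₀ = 3.6006/(1+0.169)^1 + 4.0262/(1+0.169)^2 + 4.5021/(1+0.169)^3 + 5.0342/(1+0.169)^4 + 37.9222/(1+0.169)^4 = 31.8467

$31.85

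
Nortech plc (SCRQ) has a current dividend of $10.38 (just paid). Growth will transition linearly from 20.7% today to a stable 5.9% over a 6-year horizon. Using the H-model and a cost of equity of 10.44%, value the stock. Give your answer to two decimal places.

H-model: P₀ = D₀[(1+g_L) + H(g_S−g_L)]/(r−g_L), with H = 6/2 = 3.
P₀ = 10.38 × [(1+0.059) + 3×(0.207−0.059)] / (0.1044−0.059)
   = 10.38 × 1.5030 / 0.0454 = 343.6374

$343.64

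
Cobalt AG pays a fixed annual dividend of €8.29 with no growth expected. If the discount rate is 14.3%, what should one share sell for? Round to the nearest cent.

Zero-growth DDM (perpetuity): P₀ = D/r = 8.29 / 0.143 = 57.9720

€57.97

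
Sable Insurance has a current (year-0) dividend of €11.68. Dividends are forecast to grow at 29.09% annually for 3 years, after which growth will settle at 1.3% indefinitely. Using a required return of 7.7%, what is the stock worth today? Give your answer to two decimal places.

€369.24

Two-stage DDM. Project D₁…D_3 at 0.2909, terminal growth 0.013, discount at r = 0.077.
D_1 = 15.0777
D_2 = 19.4638
D_3 = 25.1258
Terminal value at t=3: TV = D_4/(r−g) = 25.4525/(0.077−0.013) = 397.6950
P₀ = 15.0777/(1+0.077)^1 + 19.4638/(1+0.077)^2 + 25.1258/(1+0.077)^3 + 397.6950/(1+0.077)^3 = 369.2414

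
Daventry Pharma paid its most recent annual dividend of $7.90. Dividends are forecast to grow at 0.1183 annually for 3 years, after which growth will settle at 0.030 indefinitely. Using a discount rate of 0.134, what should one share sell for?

$98.09

Two-stage DDM. Project D₁…D_3 at 0.1183, terminal growth 0.03, discount at r = 0.134.
D_1 = 8.8346
D_2 = 9.8797
D_3 = 11.0485
Terminal value at t=3: TV = D_4/(r−g) = 11.3799/(0.134−0.03) = 109.4223
P₀ = 8.8346/(1+0.134)^1 + 9.8797/(1+0.134)^2 + 11.0485/(1+0.134)^3 + 109.4223/(1+0.134)^3 = 98.0853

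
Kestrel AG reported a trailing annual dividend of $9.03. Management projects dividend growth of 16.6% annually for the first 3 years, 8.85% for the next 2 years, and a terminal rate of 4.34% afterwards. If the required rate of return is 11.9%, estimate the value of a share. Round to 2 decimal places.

$182.45

Three-stage DDM. Project D₁…D_5; terminal Gordon value at t=5 with g = 0.0434; discount at r = 0.119.
D_1 = 10.5290
D_2 = 12.2768
D_3 = 14.3147
D_4 = 15.5816
D_5 = 16.9606
TV_5 = 17.6967/(0.119−0.0434) = 234.0827
P₀ = Σ Dₜ/(1+r)ᵗ + TV_5/(1+r)^5 = 182.4542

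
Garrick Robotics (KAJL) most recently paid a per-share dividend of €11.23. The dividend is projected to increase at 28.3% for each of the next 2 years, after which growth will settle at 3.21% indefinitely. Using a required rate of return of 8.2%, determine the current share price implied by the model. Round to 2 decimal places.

Two-stage DDM. Project D₁…D_2 at 0.283, terminal growth 0.0321, discount at r = 0.082.
D_1 = 14.4081
D_2 = 18.4856
Terminal value at t=2: TV = D_3/(r−g) = 19.0790/(0.082−0.0321) = 382.3440
P₀ = 14.4081/(1+0.082)^1 + 18.4856/(1+0.082)^2 + 382.3440/(1+0.082)^2 = 355.6937

€355.69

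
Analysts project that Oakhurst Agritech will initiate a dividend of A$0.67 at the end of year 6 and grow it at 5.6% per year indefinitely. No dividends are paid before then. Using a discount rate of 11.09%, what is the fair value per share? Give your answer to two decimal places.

A$7.21

Deferred-dividend DDM. At t=5 the remaining stream is a growing perpetuity with first payment D_6 = 0.67.
V_5 = D_6/(r−g) = 0.67/(0.1109−0.056) = 12.2040
P₀ = V_5/(1+r)^5 = 12.2040/(1+0.1109)^5 = 7.2132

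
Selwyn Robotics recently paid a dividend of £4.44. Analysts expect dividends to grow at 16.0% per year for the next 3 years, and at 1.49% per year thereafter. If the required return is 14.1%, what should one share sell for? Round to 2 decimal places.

£51.32

Two-stage DDM. Project D₁…D_3 at 0.16, terminal growth 0.0149, discount at r = 0.141.
D_1 = 5.1504
D_2 = 5.9745
D_3 = 6.9304
Terminal value at t=3: TV = D_4/(r−g) = 7.0336/(0.141−0.0149) = 55.7783
P₀ = 5.1504/(1+0.141)^1 + 5.9745/(1+0.141)^2 + 6.9304/(1+0.141)^3 + 55.7783/(1+0.141)^3 = 51.3184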